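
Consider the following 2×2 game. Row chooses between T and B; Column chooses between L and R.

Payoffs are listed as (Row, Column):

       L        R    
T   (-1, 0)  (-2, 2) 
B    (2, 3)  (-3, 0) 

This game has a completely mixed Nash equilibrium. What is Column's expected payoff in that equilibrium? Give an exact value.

6/5

First find x, the probability Row plays T, from Column's indifference between L and R: 3(1−x) = 2x, giving x = 3/5.
Since Column is indifferent in equilibrium, Column's expected payoff equals the payoff from either column against (3/5, 2/5). Using L: 3(2/5) = 6/5.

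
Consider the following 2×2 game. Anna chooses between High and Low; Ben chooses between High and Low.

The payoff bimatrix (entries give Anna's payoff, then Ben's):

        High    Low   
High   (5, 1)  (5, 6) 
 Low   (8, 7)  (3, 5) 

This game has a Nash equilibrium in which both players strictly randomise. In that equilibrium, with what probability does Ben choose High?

2/5

Let q be the probability that Ben plays High. In a completely mixed equilibrium, Anna must be indifferent between High and Low.
Anna's expected payoff from High is 5q + 5(1−q); from Low it is 8q + 3(1−q).
Setting these equal: 5 = 5q + 3, so q = 2/5.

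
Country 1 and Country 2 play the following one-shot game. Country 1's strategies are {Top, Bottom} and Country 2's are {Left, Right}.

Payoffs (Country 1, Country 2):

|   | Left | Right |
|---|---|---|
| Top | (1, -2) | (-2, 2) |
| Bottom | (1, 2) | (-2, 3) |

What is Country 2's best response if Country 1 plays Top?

Right

Against Top, Country 2 earns -2 from Left and 2 from Right.
So Right is the best response.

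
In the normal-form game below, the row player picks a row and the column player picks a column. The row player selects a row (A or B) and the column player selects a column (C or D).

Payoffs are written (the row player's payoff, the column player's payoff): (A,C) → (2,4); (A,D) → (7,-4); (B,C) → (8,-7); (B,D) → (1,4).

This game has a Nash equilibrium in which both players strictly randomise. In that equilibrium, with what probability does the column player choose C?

Let c be the probability that the column player plays C. In a completely mixed equilibrium, the row player must be indifferent between A and B.
The row player's expected payoff from A is 2c + 7(1−c); from B it is 8c + (1−c).
Setting these equal: −5c + 7 = 7c + 1, so c = 1/2.

1/2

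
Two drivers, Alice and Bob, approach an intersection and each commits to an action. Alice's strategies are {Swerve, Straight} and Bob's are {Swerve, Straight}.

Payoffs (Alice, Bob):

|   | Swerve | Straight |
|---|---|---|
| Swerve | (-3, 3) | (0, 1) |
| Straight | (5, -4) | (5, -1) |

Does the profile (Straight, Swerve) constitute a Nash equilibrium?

At (Straight, Swerve), Alice earns 5; switching to Swerve would give -3, so Alice has no profitable deviation.
Bob earns -4; switching to Straight would give -1, so Bob would deviate.
Since at least one player can profitably deviate, this is not a Nash equilibrium.

No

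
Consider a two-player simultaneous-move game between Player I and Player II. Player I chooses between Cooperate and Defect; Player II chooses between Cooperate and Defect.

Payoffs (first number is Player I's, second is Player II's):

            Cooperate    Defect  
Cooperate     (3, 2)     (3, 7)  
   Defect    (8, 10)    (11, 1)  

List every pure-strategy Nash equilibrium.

(Cooperate, Cooperate): Player I prefers Defect (8 > 3); Player II prefers Defect (7 > 2) — not an equilibrium.
(Cooperate, Defect): Player I prefers Defect (11 > 3) — not an equilibrium.
(Defect, Cooperate): Player I gets 8 ≥ 3 from Cooperate, and Player II gets 10 ≥ 1 from Defect — Nash equilibrium.
(Defect, Defect): Player II prefers Cooperate (10 > 1) — not an equilibrium.

(Defect, Cooperate)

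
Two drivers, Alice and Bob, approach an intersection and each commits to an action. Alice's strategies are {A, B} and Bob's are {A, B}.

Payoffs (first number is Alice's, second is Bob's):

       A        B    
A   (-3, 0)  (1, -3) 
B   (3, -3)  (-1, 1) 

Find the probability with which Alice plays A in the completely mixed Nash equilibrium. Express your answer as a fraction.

Let x be the probability that Alice plays A. In a completely mixed equilibrium, Bob must be indifferent between A and B.
Bob's expected payoff from A is −3(1−x); from B it is −3x + (1−x).
Setting these equal: 3x − 3 = −4x + 1, so x = 4/7.

4/7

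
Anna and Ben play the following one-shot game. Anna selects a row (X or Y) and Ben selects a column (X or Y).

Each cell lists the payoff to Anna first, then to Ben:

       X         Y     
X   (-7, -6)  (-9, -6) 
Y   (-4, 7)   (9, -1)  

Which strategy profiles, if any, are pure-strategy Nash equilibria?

(Y, X)

(X, X): Anna prefers Y (-4 > -7) — not an equilibrium.
(X, Y): Anna prefers Y (9 > -9) — not an equilibrium.
(Y, X): Anna gets -4 ≥ -7 from X, and Ben gets 7 ≥ -1 from Y — Nash equilibrium.
(Y, Y): Ben prefers X (7 > -1) — not an equilibrium.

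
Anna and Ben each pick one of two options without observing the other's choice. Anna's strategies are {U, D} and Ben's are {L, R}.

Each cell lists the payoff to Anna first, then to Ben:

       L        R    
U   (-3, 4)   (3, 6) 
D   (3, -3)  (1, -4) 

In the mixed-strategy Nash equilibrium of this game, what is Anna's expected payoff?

3/2

First find y, the probability Ben plays L, from Anna's indifference between U and D: −3y + 3(1−y) = 3y + (1−y), giving y = 1/4.
Since Anna is indifferent in equilibrium, Anna's expected payoff equals the payoff from either row against (1/4, 3/4). Using U: −3(1/4) + 3(3/4) = 3/2.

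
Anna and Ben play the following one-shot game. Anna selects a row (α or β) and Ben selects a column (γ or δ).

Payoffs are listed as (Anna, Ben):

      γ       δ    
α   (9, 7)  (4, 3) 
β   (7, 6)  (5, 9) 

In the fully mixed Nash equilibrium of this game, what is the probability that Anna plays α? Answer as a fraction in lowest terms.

Let p be the probability that Anna plays α. In a completely mixed equilibrium, Ben must be indifferent between γ and δ.
Ben's expected payoff from γ is 7p + 6(1−p); from δ it is 3p + 9(1−p).
Setting these equal: p + 6 = −6p + 9, so p = 3/7.

3/7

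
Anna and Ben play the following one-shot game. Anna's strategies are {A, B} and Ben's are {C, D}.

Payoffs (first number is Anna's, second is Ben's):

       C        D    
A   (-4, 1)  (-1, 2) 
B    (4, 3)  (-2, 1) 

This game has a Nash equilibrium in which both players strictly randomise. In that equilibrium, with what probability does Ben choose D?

8/9

Let c be the probability that Ben plays C. In a completely mixed equilibrium, Anna must be indifferent between A and B.
Anna's expected payoff from A is −4c − (1−c); from B it is 4c − 2(1−c).
Setting these equal: −3c − 1 = 6c − 2, so c = 1/9.
Therefore Ben plays D with probability 1 − 1/9 = 8/9.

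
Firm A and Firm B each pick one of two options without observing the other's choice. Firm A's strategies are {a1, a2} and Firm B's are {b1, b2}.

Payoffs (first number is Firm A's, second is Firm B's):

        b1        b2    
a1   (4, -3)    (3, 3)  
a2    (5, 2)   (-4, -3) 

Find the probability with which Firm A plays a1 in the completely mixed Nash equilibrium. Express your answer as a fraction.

Let p be the probability that Firm A plays a1. In a completely mixed equilibrium, Firm B must be indifferent between b1 and b2.
Firm B's expected payoff from b1 is −3p + 2(1−p); from b2 it is 3p − 3(1−p).
Setting these equal: −5p + 2 = 6p − 3, so p = 5/11.

5/11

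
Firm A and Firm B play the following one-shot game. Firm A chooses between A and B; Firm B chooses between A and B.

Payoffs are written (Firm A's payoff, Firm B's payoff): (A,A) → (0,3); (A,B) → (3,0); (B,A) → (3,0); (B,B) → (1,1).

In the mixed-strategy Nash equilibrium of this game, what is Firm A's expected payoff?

9/5

First find y, the probability Firm B plays A, from Firm A's indifference between A and B: 3(1−y) = 3y + (1−y), giving y = 2/5.
Since Firm A is indifferent in equilibrium, Firm A's expected payoff equals the payoff from either row against (2/5, 3/5). Using A: 3(3/5) = 9/5.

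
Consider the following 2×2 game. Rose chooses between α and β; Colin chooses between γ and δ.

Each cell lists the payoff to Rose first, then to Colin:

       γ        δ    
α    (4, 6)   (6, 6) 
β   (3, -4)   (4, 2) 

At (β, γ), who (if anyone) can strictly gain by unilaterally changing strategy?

Both

Rose at (β, γ) earns 3; deviating to α yields 4 — a strict improvement.
Colin earns -4; deviating to δ yields 2 — a strict improvement.
Both Rose and Colin have strictly profitable deviations.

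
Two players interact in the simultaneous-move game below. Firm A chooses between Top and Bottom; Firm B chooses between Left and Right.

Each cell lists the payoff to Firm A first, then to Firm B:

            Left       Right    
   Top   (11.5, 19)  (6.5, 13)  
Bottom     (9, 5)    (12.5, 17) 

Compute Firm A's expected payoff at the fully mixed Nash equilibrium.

341/34

First find q, the probability Firm B plays Left, from Firm A's indifference between Top and Bottom: 11.5q + 6.5(1−q) = 9q + 12.5(1−q), giving q = 12/17.
Since Firm A is indifferent in equilibrium, Firm A's expected payoff equals the payoff from either row against (12/17, 5/17). Using Top: 11.5(12/17) + 6.5(5/17) = 341/34.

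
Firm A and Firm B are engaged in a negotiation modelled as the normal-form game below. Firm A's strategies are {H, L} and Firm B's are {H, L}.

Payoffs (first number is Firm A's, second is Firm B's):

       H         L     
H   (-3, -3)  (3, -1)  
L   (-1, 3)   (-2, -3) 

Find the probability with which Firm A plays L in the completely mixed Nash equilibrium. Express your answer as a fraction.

Let p be the probability that Firm A plays H. In a completely mixed equilibrium, Firm B must be indifferent between H and L.
Firm B's expected payoff from H is −3p + 3(1−p); from L it is −p − 3(1−p).
Setting these equal: −6p + 3 = 2p − 3, so p = 3/4.
Therefore Firm A plays L with probability 1 − 3/4 = 1/4.

1/4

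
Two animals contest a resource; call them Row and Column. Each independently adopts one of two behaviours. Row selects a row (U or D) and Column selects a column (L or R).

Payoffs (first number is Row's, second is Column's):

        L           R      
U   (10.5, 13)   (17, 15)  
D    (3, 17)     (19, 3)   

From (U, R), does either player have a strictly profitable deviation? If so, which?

Row at (U, R) earns 17; deviating to D yields 19 — a strict improvement.
Column earns 15; deviating to L yields 13 — not better.
Only Row has a strictly profitable deviation.

Row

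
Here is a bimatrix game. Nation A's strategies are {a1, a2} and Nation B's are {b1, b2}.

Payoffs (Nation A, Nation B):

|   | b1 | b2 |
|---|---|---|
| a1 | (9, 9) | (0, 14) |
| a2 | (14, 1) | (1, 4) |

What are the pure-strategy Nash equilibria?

(a2, b2)

(a1, b1): Nation A prefers a2 (14 > 9); Nation B prefers b2 (14 > 9) — not an equilibrium.
(a1, b2): Nation A prefers a2 (1 > 0) — not an equilibrium.
(a2, b1): Nation B prefers b2 (4 > 1) — not an equilibrium.
(a2, b2): Nation A gets 1 ≥ 0 from a1, and Nation B gets 4 ≥ 1 from b1 — Nash equilibrium.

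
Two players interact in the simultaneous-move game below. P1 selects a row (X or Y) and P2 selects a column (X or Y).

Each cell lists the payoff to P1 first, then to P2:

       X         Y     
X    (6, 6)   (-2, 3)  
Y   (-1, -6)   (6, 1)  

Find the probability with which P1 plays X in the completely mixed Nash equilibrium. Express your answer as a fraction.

7/10

Let x be the probability that P1 plays X. In a completely mixed equilibrium, P2 must be indifferent between X and Y.
P2's expected payoff from X is 6x − 6(1−x); from Y it is 3x + (1−x).
Setting these equal: 12x − 6 = 2x + 1, so x = 7/10.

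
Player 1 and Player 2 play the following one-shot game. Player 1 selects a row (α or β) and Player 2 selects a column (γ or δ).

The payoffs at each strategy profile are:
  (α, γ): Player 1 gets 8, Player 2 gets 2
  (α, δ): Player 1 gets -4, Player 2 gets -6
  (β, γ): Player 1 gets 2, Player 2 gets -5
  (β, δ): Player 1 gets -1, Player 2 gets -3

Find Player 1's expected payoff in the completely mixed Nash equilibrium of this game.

First find q, the probability Player 2 plays γ, from Player 1's indifference between α and β: 8q − 4(1−q) = 2q − (1−q), giving q = 1/3.
Since Player 1 is indifferent in equilibrium, Player 1's expected payoff equals the payoff from either row against (1/3, 2/3). Using α: 8(1/3) − 4(2/3) = 0.

0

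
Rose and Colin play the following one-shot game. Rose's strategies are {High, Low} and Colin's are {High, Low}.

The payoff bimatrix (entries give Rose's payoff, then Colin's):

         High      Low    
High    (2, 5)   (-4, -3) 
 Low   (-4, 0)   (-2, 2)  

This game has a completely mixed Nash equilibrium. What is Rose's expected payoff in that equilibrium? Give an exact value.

First find y, the probability Colin plays High, from Rose's indifference between High and Low: 2y − 4(1−y) = −4y − 2(1−y), giving y = 1/4.
Since Rose is indifferent in equilibrium, Rose's expected payoff equals the payoff from either row against (1/4, 3/4). Using High: 2(1/4) − 4(3/4) = -5/2.

-5/2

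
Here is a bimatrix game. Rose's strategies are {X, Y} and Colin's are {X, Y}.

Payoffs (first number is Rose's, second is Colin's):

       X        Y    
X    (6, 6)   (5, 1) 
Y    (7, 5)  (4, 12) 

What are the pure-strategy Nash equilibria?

none

(X, X): Rose prefers Y (7 > 6) — not an equilibrium.
(X, Y): Colin prefers X (6 > 1) — not an equilibrium.
(Y, X): Colin prefers Y (12 > 5) — not an equilibrium.
(Y, Y): Rose prefers X (5 > 4) — not an equilibrium.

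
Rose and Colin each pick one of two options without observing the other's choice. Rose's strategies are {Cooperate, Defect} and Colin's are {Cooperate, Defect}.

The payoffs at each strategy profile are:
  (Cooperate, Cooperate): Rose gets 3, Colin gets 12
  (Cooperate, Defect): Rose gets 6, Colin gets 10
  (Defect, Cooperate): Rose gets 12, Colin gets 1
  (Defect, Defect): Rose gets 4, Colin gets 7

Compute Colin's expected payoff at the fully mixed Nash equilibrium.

First find x, the probability Rose plays Cooperate, from Colin's indifference between Cooperate and Defect: 12x + (1−x) = 10x + 7(1−x), giving x = 3/4.
Since Colin is indifferent in equilibrium, Colin's expected payoff equals the payoff from either column against (3/4, 1/4). Using Cooperate: 12(3/4) + (1/4) = 37/4.

37/4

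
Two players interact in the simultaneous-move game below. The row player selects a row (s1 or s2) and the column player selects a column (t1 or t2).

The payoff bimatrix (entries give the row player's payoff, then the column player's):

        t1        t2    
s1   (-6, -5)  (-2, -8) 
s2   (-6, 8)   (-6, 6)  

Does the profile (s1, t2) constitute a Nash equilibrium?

At (s1, t2), the row player earns -2; switching to s2 would give -6, so the row player has no profitable deviation.
The column player earns -8; switching to t1 would give -5, so the column player would deviate.
Since at least one player can profitably deviate, this is not a Nash equilibrium.

No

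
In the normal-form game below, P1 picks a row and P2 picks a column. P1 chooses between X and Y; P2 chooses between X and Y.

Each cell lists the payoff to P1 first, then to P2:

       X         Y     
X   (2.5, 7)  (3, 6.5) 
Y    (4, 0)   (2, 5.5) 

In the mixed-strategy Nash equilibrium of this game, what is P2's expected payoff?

77/12

First find p, the probability P1 plays X, from P2's indifference between X and Y: 7p = 6.5p + 5.5(1−p), giving p = 11/12.
Since P2 is indifferent in equilibrium, P2's expected payoff equals the payoff from either column against (11/12, 1/12). Using X: 7(11/12) = 77/12.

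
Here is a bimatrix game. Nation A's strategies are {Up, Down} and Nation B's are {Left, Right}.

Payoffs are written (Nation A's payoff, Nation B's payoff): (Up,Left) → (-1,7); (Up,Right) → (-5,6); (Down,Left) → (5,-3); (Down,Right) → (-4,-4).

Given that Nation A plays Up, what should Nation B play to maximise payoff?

Against Up, Nation B earns 7 from Left and 6 from Right.
So Left is the best response.

Left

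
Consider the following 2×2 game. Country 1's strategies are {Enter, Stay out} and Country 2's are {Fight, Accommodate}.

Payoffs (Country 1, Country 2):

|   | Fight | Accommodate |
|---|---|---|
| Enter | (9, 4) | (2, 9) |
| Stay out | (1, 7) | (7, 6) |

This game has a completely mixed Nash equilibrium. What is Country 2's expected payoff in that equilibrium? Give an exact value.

First find x, the probability Country 1 plays Enter, from Country 2's indifference between Fight and Accommodate: 4x + 7(1−x) = 9x + 6(1−x), giving x = 1/6.
Since Country 2 is indifferent in equilibrium, Country 2's expected payoff equals the payoff from either column against (1/6, 5/6). Using Fight: 4(1/6) + 7(5/6) = 13/2.

13/2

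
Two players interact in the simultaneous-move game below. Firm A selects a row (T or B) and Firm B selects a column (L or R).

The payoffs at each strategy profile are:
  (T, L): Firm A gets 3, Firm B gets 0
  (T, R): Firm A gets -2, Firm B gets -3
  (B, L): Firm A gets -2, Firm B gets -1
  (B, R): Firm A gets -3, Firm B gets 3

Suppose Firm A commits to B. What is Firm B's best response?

R

Against B, Firm B earns -1 from L and 3 from R.
So R is the best response.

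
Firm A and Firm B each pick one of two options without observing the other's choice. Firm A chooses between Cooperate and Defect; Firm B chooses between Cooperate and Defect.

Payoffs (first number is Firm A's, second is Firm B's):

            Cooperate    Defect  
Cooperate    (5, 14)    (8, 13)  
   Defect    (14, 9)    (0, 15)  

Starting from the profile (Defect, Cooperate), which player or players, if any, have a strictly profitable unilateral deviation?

Firm B

Firm A at (Defect, Cooperate) earns 14; deviating to Cooperate yields 5 — not better.
Firm B earns 9; deviating to Defect yields 15 — a strict improvement.
Only Firm B has a strictly profitable deviation.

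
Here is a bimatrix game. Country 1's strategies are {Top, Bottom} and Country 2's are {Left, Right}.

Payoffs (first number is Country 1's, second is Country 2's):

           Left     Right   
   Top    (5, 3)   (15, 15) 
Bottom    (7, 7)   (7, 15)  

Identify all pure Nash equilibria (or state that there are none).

(Top, Left): Country 1 prefers Bottom (7 > 5); Country 2 prefers Right (15 > 3) — not an equilibrium.
(Top, Right): Country 1 gets 15 ≥ 7 from Bottom, and Country 2 gets 15 ≥ 3 from Left — Nash equilibrium.
(Bottom, Left): Country 2 prefers Right (15 > 7) — not an equilibrium.
(Bottom, Right): Country 1 prefers Top (15 > 7) — not an equilibrium.

(Top, Right)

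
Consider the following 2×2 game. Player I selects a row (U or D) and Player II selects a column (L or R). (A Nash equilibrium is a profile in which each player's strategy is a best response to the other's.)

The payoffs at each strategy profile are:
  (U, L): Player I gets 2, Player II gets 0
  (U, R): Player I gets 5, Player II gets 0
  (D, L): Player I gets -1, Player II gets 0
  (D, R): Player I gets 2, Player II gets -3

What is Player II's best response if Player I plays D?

L

Against D, Player II earns 0 from L and -3 from R.
So L is the best response.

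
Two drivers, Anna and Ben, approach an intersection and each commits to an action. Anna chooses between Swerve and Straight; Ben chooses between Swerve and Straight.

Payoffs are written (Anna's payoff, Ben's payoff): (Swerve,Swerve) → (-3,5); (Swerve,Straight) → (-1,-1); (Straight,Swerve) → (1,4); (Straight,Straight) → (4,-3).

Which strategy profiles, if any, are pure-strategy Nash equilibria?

(Straight, Swerve)

(Swerve, Swerve): Anna prefers Straight (1 > -3) — not an equilibrium.
(Swerve, Straight): Anna prefers Straight (4 > -1); Ben prefers Swerve (5 > -1) — not an equilibrium.
(Straight, Swerve): Anna gets 1 ≥ -3 from Swerve, and Ben gets 4 ≥ -3 from Straight — Nash equilibrium.
(Straight, Straight): Ben prefers Swerve (4 > -3) — not an equilibrium.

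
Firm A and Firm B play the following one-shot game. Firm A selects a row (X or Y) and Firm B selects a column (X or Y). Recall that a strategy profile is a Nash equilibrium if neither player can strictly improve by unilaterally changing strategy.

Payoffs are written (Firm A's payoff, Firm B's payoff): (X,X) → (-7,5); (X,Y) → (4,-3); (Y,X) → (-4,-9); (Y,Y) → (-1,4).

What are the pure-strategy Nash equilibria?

(X, X): Firm A prefers Y (-4 > -7) — not an equilibrium.
(X, Y): Firm B prefers X (5 > -3) — not an equilibrium.
(Y, X): Firm B prefers Y (4 > -9) — not an equilibrium.
(Y, Y): Firm A prefers X (4 > -1) — not an equilibrium.

none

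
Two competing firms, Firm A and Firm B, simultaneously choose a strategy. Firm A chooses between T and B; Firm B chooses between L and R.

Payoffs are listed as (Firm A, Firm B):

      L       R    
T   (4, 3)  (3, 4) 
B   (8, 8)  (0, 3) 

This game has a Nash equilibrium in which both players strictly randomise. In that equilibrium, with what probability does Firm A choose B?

1/6

Let p be the probability that Firm A plays T. In a completely mixed equilibrium, Firm B must be indifferent between L and R.
Firm B's expected payoff from L is 3p + 8(1−p); from R it is 4p + 3(1−p).
Setting these equal: −5p + 8 = p + 3, so p = 5/6.
Therefore Firm A plays B with probability 1 − 5/6 = 1/6.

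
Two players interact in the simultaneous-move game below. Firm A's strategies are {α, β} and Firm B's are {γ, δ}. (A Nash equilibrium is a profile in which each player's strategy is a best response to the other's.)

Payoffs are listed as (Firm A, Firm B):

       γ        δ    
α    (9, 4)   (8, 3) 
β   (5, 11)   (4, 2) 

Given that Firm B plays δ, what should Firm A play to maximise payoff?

Against δ, Firm A earns 8 from α and 4 from β.
So α is the best response.

α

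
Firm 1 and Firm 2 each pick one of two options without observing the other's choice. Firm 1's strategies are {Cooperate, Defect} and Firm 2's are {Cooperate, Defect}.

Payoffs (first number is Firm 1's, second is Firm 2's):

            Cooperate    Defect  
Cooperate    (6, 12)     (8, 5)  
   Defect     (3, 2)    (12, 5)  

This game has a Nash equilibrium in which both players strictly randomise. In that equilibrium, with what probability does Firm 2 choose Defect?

Let y be the probability that Firm 2 plays Cooperate. In a completely mixed equilibrium, Firm 1 must be indifferent between Cooperate and Defect.
Firm 1's expected payoff from Cooperate is 6y + 8(1−y); from Defect it is 3y + 12(1−y).
Setting these equal: −2y + 8 = −9y + 12, so y = 4/7.
Therefore Firm 2 plays Defect with probability 1 − 4/7 = 3/7.

3/7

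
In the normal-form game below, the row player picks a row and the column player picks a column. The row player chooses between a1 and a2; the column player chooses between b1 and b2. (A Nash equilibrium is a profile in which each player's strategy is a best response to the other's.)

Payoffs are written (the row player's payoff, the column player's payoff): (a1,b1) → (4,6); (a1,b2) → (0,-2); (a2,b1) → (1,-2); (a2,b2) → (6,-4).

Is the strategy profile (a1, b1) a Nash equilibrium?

At (a1, b1), the row player earns 4; switching to a2 would give 1, so the row player has no profitable deviation.
The column player earns 6; switching to b2 would give -2, so the column player has no profitable deviation.
Neither player can gain by a unilateral deviation, so this profile is a Nash equilibrium.

Yes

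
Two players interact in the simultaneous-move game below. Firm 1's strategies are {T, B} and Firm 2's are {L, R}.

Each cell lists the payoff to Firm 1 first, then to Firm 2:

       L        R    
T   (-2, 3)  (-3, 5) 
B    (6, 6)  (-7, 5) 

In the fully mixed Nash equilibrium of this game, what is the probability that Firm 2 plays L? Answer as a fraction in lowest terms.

Let q be the probability that Firm 2 plays L. In a completely mixed equilibrium, Firm 1 must be indifferent between T and B.
Firm 1's expected payoff from T is −2q − 3(1−q); from B it is 6q − 7(1−q).
Setting these equal: q − 3 = 13q − 7, so q = 1/3.

1/3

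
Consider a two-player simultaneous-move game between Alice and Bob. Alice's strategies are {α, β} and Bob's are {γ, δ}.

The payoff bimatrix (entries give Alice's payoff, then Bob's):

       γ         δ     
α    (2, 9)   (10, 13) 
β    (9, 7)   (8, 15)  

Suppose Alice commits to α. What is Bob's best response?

δ

Against α, Bob earns 9 from γ and 13 from δ.
So δ is the best response.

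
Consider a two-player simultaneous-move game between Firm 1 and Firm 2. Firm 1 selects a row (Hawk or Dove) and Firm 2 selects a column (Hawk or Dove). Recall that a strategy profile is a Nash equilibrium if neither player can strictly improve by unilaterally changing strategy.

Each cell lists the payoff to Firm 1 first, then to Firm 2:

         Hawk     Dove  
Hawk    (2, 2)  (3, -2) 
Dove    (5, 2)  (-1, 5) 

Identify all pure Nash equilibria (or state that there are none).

(Hawk, Hawk): Firm 1 prefers Dove (5 > 2) — not an equilibrium.
(Hawk, Dove): Firm 2 prefers Hawk (2 > -2) — not an equilibrium.
(Dove, Hawk): Firm 2 prefers Dove (5 > 2) — not an equilibrium.
(Dove, Dove): Firm 1 prefers Hawk (3 > -1) — not an equilibrium.

none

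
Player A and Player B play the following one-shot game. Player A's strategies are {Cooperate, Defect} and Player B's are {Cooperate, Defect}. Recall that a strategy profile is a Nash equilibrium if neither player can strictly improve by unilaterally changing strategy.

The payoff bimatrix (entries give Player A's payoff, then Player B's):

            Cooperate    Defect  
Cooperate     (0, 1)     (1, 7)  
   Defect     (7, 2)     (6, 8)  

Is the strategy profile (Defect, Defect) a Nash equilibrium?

Yes

At (Defect, Defect), Player A earns 6; switching to Cooperate would give 1, so Player A has no profitable deviation.
Player B earns 8; switching to Cooperate would give 2, so Player B has no profitable deviation.
Neither player can gain by a unilateral deviation, so this profile is a Nash equilibrium.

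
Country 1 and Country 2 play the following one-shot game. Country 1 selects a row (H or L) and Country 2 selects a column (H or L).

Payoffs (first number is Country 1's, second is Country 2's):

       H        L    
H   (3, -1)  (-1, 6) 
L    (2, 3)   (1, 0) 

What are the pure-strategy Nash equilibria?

(H, H): Country 2 prefers L (6 > -1) — not an equilibrium.
(H, L): Country 1 prefers L (1 > -1) — not an equilibrium.
(L, H): Country 1 prefers H (3 > 2) — not an equilibrium.
(L, L): Country 2 prefers H (3 > 0) — not an equilibrium.

none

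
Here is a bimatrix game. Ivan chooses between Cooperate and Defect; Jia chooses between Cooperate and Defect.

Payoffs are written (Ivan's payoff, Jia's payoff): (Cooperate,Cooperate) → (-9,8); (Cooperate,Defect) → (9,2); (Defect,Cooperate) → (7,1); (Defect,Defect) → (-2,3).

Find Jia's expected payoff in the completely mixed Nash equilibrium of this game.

11/4

First find p, the probability Ivan plays Cooperate, from Jia's indifference between Cooperate and Defect: 8p + (1−p) = 2p + 3(1−p), giving p = 1/4.
Since Jia is indifferent in equilibrium, Jia's expected payoff equals the payoff from either column against (1/4, 3/4). Using Cooperate: 8(1/4) + (3/4) = 11/4.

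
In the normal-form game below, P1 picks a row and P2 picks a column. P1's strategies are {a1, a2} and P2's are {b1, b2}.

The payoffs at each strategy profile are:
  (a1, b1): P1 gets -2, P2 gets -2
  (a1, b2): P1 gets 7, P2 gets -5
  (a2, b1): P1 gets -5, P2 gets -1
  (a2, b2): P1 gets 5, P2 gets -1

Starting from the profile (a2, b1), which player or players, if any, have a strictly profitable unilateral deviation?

P1

P1 at (a2, b1) earns -5; deviating to a1 yields -2 — a strict improvement.
P2 earns -1; deviating to b2 yields -1 — not better.
Only P1 has a strictly profitable deviation.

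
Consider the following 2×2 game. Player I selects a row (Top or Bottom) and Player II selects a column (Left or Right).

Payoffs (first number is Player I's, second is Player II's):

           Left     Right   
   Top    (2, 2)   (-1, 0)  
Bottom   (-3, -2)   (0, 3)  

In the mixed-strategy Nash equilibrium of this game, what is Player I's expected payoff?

First find q, the probability Player II plays Left, from Player I's indifference between Top and Bottom: 2q − (1−q) = −3q, giving q = 1/6.
Since Player I is indifferent in equilibrium, Player I's expected payoff equals the payoff from either row against (1/6, 5/6). Using Top: 2(1/6) − (5/6) = -1/2.

-1/2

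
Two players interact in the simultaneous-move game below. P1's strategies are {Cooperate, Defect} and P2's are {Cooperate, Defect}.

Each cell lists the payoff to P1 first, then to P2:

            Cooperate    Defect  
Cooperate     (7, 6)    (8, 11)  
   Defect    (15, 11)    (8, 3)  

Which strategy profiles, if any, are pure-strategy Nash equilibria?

(Cooperate, Cooperate): P1 prefers Defect (15 > 7); P2 prefers Defect (11 > 6) — not an equilibrium.
(Cooperate, Defect): P1 gets 8 ≥ 8 from Defect, and P2 gets 11 ≥ 6 from Cooperate — Nash equilibrium.
(Defect, Cooperate): P1 gets 15 ≥ 7 from Cooperate, and P2 gets 11 ≥ 3 from Defect — Nash equilibrium.
(Defect, Defect): P2 prefers Cooperate (11 > 3) — not an equilibrium.

(Cooperate, Defect) and (Defect, Cooperate)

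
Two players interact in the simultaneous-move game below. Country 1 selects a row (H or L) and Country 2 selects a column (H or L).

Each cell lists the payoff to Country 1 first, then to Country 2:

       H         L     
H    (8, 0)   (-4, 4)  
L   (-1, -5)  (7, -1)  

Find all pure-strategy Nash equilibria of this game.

(H, H): Country 2 prefers L (4 > 0) — not an equilibrium.
(H, L): Country 1 prefers L (7 > -4) — not an equilibrium.
(L, H): Country 1 prefers H (8 > -1); Country 2 prefers L (-1 > -5) — not an equilibrium.
(L, L): Country 1 gets 7 ≥ -4 from H, and Country 2 gets -1 ≥ -5 from H — Nash equilibrium.

(L, L)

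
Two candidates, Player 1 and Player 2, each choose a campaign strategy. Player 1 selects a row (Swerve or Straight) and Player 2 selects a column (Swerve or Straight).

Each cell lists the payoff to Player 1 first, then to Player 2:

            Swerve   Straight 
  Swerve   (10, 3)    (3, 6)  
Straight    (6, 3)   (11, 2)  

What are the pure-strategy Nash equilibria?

(Swerve, Swerve): Player 2 prefers Straight (6 > 3) — not an equilibrium.
(Swerve, Straight): Player 1 prefers Straight (11 > 3) — not an equilibrium.
(Straight, Swerve): Player 1 prefers Swerve (10 > 6) — not an equilibrium.
(Straight, Straight): Player 2 prefers Swerve (3 > 2) — not an equilibrium.

none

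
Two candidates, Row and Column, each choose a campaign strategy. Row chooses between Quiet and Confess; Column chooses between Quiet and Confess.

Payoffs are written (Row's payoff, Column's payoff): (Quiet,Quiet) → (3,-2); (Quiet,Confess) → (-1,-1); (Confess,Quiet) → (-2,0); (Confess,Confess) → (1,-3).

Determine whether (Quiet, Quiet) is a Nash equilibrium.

At (Quiet, Quiet), Row earns 3; switching to Confess would give -2, so Row has no profitable deviation.
Column earns -2; switching to Confess would give -1, so Column would deviate.
Since at least one player can profitably deviate, this is not a Nash equilibrium.

No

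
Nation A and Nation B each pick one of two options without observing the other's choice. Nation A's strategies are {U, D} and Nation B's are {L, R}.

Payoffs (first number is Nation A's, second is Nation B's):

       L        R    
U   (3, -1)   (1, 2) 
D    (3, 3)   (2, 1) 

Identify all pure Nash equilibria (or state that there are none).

(U, L): Nation B prefers R (2 > -1) — not an equilibrium.
(U, R): Nation A prefers D (2 > 1) — not an equilibrium.
(D, L): Nation A gets 3 ≥ 3 from U, and Nation B gets 3 ≥ 1 from R — Nash equilibrium.
(D, R): Nation B prefers L (3 > 1) — not an equilibrium.

(D, L)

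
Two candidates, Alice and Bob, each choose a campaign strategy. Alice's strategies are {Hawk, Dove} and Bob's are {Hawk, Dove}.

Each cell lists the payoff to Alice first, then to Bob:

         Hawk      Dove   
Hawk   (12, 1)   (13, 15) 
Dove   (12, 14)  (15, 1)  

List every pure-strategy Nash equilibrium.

(Hawk, Hawk): Bob prefers Dove (15 > 1) — not an equilibrium.
(Hawk, Dove): Alice prefers Dove (15 > 13) — not an equilibrium.
(Dove, Hawk): Alice gets 12 ≥ 12 from Hawk, and Bob gets 14 ≥ 1 from Dove — Nash equilibrium.
(Dove, Dove): Bob prefers Hawk (14 > 1) — not an equilibrium.

(Dove, Hawk)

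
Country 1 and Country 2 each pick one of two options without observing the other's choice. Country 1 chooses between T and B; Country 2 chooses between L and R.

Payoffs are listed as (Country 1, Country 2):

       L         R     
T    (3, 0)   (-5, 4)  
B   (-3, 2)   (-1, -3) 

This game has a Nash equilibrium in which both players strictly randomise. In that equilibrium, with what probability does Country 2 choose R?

Let y be the probability that Country 2 plays L. In a completely mixed equilibrium, Country 1 must be indifferent between T and B.
Country 1's expected payoff from T is 3y − 5(1−y); from B it is −3y − (1−y).
Setting these equal: 8y − 5 = −2y − 1, so y = 2/5.
Therefore Country 2 plays R with probability 1 − 2/5 = 3/5.

3/5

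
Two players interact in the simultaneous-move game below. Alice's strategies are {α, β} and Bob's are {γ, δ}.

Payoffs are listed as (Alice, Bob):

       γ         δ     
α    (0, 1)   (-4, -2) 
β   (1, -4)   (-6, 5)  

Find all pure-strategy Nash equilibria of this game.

(α, γ): Alice prefers β (1 > 0) — not an equilibrium.
(α, δ): Bob prefers γ (1 > -2) — not an equilibrium.
(β, γ): Bob prefers δ (5 > -4) — not an equilibrium.
(β, δ): Alice prefers α (-4 > -6) — not an equilibrium.

none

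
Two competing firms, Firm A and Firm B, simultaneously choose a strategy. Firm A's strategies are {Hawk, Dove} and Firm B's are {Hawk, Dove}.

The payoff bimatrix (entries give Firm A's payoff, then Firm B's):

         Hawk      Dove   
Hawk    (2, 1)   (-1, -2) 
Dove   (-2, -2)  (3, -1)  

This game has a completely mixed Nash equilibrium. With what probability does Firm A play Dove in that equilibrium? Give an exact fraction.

Let p be the probability that Firm A plays Hawk. In a completely mixed equilibrium, Firm B must be indifferent between Hawk and Dove.
Firm B's expected payoff from Hawk is p − 2(1−p); from Dove it is −2p − (1−p).
Setting these equal: 3p − 2 = −p − 1, so p = 1/4.
Therefore Firm A plays Dove with probability 1 − 1/4 = 3/4.

3/4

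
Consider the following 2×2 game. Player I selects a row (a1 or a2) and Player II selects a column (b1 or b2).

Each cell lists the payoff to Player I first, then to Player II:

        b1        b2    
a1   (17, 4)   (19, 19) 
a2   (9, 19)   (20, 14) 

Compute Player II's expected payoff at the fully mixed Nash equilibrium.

61/4

First find p, the probability Player I plays a1, from Player II's indifference between b1 and b2: 4p + 19(1−p) = 19p + 14(1−p), giving p = 1/4.
Since Player II is indifferent in equilibrium, Player II's expected payoff equals the payoff from either column against (1/4, 3/4). Using b1: 4(1/4) + 19(3/4) = 61/4.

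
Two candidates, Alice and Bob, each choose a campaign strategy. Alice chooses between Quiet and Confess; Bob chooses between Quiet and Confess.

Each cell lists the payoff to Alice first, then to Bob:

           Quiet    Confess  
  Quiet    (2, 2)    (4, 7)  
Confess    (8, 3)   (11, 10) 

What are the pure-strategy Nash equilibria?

(Confess, Confess)

(Quiet, Quiet): Alice prefers Confess (8 > 2); Bob prefers Confess (7 > 2) — not an equilibrium.
(Quiet, Confess): Alice prefers Confess (11 > 4) — not an equilibrium.
(Confess, Quiet): Bob prefers Confess (10 > 3) — not an equilibrium.
(Confess, Confess): Alice gets 11 ≥ 4 from Quiet, and Bob gets 10 ≥ 3 from Quiet — Nash equilibrium.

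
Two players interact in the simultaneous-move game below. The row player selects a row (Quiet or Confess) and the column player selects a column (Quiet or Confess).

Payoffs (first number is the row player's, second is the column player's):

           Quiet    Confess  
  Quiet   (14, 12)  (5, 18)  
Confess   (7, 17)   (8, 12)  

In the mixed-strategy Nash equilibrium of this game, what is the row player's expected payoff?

First find y, the probability the column player plays Quiet, from the row player's indifference between Quiet and Confess: 14y + 5(1−y) = 7y + 8(1−y), giving y = 3/10.
Since the row player is indifferent in equilibrium, the row player's expected payoff equals the payoff from either row against (3/10, 7/10). Using Quiet: 14(3/10) + 5(7/10) = 77/10.

77/10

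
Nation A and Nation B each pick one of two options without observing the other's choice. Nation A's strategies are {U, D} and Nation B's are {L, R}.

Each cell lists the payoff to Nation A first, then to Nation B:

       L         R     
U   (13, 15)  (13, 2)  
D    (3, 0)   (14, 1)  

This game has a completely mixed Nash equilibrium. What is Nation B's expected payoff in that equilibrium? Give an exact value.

15/14

First find p, the probability Nation A plays U, from Nation B's indifference between L and R: 15p = 2p + (1−p), giving p = 1/14.
Since Nation B is indifferent in equilibrium, Nation B's expected payoff equals the payoff from either column against (1/14, 13/14). Using L: 15(1/14) = 15/14.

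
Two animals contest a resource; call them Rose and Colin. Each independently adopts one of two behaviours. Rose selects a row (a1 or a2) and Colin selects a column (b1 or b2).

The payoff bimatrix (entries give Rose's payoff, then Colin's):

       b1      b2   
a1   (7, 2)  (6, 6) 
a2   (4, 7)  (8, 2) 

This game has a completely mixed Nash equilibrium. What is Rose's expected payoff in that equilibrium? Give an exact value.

First find q, the probability Colin plays b1, from Rose's indifference between a1 and a2: 7q + 6(1−q) = 4q + 8(1−q), giving q = 2/5.
Since Rose is indifferent in equilibrium, Rose's expected payoff equals the payoff from either row against (2/5, 3/5). Using a1: 7(2/5) + 6(3/5) = 32/5.

32/5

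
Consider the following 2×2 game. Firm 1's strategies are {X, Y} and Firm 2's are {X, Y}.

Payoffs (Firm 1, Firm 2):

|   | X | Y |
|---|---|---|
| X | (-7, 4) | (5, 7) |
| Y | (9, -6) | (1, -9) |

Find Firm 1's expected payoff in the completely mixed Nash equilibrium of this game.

13/5

First find q, the probability Firm 2 plays X, from Firm 1's indifference between X and Y: −7q + 5(1−q) = 9q + (1−q), giving q = 1/5.
Since Firm 1 is indifferent in equilibrium, Firm 1's expected payoff equals the payoff from either row against (1/5, 4/5). Using X: −7(1/5) + 5(4/5) = 13/5.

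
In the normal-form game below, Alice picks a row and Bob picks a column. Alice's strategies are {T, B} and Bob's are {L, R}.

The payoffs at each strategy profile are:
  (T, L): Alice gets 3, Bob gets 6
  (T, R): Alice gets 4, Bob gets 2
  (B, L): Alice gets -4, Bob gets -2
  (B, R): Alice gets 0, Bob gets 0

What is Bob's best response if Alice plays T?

Against T, Bob earns 6 from L and 2 from R.
So L is the best response.

L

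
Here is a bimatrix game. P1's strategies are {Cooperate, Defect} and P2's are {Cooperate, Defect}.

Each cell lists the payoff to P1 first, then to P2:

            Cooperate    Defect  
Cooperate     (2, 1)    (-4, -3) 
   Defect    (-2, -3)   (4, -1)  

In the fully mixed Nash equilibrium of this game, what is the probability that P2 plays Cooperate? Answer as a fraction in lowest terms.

Let y be the probability that P2 plays Cooperate. In a completely mixed equilibrium, P1 must be indifferent between Cooperate and Defect.
P1's expected payoff from Cooperate is 2y − 4(1−y); from Defect it is −2y + 4(1−y).
Setting these equal: 6y − 4 = −6y + 4, so y = 2/3.

2/3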